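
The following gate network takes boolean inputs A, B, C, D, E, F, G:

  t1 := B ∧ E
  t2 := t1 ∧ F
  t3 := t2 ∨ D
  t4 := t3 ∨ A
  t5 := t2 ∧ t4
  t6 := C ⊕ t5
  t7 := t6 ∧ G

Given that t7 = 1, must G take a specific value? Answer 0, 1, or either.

1

t7 = t6 ∧ G must be 1, so both t6 = 1 and G = 1.
Every assignment with t7 = 1 has G = 1; there are 32 such assignment(s).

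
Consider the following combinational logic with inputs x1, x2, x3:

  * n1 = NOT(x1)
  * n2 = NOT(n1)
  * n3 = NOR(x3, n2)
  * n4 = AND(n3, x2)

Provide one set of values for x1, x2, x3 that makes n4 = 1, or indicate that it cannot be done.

Check with x1=0 x2=1 x3=0:
n1 = NOT(x1) = NOT 0 = 1
n2 = NOT(n1) = NOT 1 = 0
n3 = NOR(x3, n2) = NOR(0, 0) = 1
n4 = AND(n3, x2) = AND(1, 1) = 1
So n4 = 1 as required.

x1=0 x2=1 x3=0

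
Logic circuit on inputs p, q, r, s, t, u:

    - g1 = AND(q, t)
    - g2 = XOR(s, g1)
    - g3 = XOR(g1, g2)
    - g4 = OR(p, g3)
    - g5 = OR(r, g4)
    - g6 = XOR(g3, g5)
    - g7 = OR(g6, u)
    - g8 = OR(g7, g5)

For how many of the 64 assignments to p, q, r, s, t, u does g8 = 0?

g8 = OR(g7, g5) must be 0, so both g7 = 0 and g5 = 0.
g7 = OR(g6, u) must be 0, so both g6 = 0 and u = 0.
g5 = OR(r, g4) must be 0, so both r = 0 and g4 = 0.
Satisfying assignments:
  p=0, q=0, r=0, s=0, t=0, u=0
  p=0, q=0, r=0, s=0, t=1, u=0
  p=0, q=1, r=0, s=0, t=0, u=0
  p=0, q=1, r=0, s=0, t=1, u=0

4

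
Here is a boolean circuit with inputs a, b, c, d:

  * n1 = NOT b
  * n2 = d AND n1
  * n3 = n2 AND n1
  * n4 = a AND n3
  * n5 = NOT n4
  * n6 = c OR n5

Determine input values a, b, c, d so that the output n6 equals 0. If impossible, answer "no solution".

n6 = c OR n5 must be 0, so both c = 0 and n5 = 0.
n5 = NOT n4 must be 0, so n4 = 1.
Check with a=1 b=0 c=0 d=1:
n1 = NOT b = NOT 0 = 1
n2 = d AND n1 = 1 AND 1 = 1
n3 = n2 AND n1 = 1 AND 1 = 1
n4 = a AND n3 = 1 AND 1 = 1
n5 = NOT n4 = NOT 1 = 0
n6 = c OR n5 = 0 OR 0 = 0
So n6 = 0 as required.

a=1 b=0 c=0 d=1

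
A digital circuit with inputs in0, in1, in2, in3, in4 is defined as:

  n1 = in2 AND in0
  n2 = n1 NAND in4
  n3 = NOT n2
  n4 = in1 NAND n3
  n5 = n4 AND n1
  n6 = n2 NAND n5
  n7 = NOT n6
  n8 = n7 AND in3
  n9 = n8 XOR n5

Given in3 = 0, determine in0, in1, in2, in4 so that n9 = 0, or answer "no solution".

in0=1 in1=0 in2=0 in4=1

n9 = n8 XOR n5 must be 0, so n8 and n5 are equal.
Check with in3 = 0 and in0=1, in1=0, in2=0, in4=1:
n1 = in2 AND in0 = 0 AND 1 = 0
n2 = n1 NAND in4 = 0 NAND 1 = 1
n3 = NOT n2 = NOT 1 = 0
n4 = in1 NAND n3 = 0 NAND 0 = 1
n5 = n4 AND n1 = 1 AND 0 = 0
n6 = n2 NAND n5 = 1 NAND 0 = 1
n7 = NOT n6 = NOT 1 = 0
n8 = n7 AND in3 = 0 AND 0 = 0
n9 = n8 XOR n5 = 0 XOR 0 = 0
So n9 = 0.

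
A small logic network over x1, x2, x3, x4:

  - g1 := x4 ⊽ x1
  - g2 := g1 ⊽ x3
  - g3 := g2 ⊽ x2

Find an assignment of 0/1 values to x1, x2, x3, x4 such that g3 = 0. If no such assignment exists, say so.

x1=0, x2=1, x3=1, x4=1

g3 = g2 ⊽ x2 must be 0, so at least one of g2, x2 is 1.
Check with x1=0, x2=1, x3=1, x4=1:
g1 = x4 ⊽ x1 = 1 ⊽ 0 = 0
g2 = g1 ⊽ x3 = 0 ⊽ 1 = 0
g3 = g2 ⊽ x2 = 0 ⊽ 1 = 0
So g3 = 0 as required.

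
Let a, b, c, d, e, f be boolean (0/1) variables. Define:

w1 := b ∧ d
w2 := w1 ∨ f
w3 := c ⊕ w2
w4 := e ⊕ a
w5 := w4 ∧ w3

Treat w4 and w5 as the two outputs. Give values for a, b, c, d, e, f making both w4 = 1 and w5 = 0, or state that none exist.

a=1 b=0 c=1 d=1 e=0 f=1

Check with a=1 b=0 c=1 d=1 e=0 f=1:
w1 = b ∧ d = 0 ∧ 1 = 0
w2 = w1 ∨ f = 0 ∨ 1 = 1
w3 = c ⊕ w2 = 1 ⊕ 1 = 0
w4 = e ⊕ a = 0 ⊕ 1 = 1
w5 = w4 ∧ w3 = 1 ∧ 0 = 0
So w4 = 1 and w5 = 0.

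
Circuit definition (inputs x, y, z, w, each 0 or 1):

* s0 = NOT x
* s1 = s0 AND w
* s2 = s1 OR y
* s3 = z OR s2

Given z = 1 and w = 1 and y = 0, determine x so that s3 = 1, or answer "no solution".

s3 = z OR s2 must be 1, so at least one of z, s2 is 1.
Check with z = 1 and w = 1 and y = 0 and x=0:
s0 = NOT x = NOT 0 = 1
s1 = s0 AND w = 1 AND 1 = 1
s2 = s1 OR y = 1 OR 0 = 1
s3 = z OR s2 = 1 OR 1 = 1
So s3 = 1.

x=0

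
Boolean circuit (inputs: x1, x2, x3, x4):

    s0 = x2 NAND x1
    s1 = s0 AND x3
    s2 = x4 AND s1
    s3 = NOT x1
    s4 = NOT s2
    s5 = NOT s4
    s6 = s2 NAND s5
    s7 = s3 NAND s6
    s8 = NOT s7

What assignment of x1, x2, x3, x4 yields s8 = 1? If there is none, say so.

Check with x1=0 x2=1 x3=0 x4=1:
s0 = x2 NAND x1 = 1 NAND 0 = 1
s1 = s0 AND x3 = 1 AND 0 = 0
s2 = x4 AND s1 = 1 AND 0 = 0
s3 = NOT x1 = NOT 0 = 1
s4 = NOT s2 = NOT 0 = 1
s5 = NOT s4 = NOT 1 = 0
s6 = s2 NAND s5 = 0 NAND 0 = 1
s7 = s3 NAND s6 = 1 NAND 1 = 0
s8 = NOT s7 = NOT 0 = 1
So s8 = 1 as required.

x1=0 x2=1 x3=0 x4=1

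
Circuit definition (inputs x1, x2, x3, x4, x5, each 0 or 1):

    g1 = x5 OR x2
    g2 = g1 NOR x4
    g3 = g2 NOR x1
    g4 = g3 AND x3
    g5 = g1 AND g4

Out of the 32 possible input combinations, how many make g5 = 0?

26

g5 = g1 AND g4 must be 0, so at least one of g1, g4 is 0.
Enumerating the 32 input combinations, 26 give g5 = 0 and 6 give g5 = 1.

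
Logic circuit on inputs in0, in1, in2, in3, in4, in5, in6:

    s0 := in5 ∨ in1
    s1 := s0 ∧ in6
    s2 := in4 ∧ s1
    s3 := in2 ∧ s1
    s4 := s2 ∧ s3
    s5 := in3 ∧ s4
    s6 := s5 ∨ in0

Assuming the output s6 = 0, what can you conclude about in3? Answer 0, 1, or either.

either

Both values of in3 occur among assignments with s6 = 0:
  in3=0: in0=0, in1=0, in2=0, in3=0, in4=0, in5=0, in6=0
  in3=1: in0=0, in1=0, in2=0, in3=1, in4=0, in5=0, in6=0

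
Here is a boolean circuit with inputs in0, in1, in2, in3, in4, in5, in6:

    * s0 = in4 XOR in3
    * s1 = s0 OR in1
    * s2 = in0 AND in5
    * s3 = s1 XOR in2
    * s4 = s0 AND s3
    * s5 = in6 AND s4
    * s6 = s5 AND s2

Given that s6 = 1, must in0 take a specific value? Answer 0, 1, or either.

s6 = s5 AND s2 must be 1, so both s5 = 1 and s2 = 1.
s5 = in6 AND s4 must be 1, so both in6 = 1 and s4 = 1.
Every assignment with s6 = 1 has in0 = 1; there are 4 such assignment(s).
  in0=1, in1=0, in2=0, in3=0, in4=1, in5=1, in6=1
  in0=1, in1=0, in2=0, in3=1, in4=0, in5=1, in6=1
  in0=1, in1=1, in2=0, in3=0, in4=1, in5=1, in6=1
  in0=1, in1=1, in2=0, in3=1, in4=0, in5=1, in6=1

1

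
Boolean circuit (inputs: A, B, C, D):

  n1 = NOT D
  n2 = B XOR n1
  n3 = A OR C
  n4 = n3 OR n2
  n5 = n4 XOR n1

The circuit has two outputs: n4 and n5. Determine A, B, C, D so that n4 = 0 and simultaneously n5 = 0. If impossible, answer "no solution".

Check with A=0 B=0 C=0 D=1:
n1 = NOT D = NOT 1 = 0
n2 = B XOR n1 = 0 XOR 0 = 0
n3 = A OR C = 0 OR 0 = 0
n4 = n3 OR n2 = 0 OR 0 = 0
n5 = n4 XOR n1 = 0 XOR 0 = 0
So n4 = 0 and n5 = 0.

A=0 B=0 C=0 D=1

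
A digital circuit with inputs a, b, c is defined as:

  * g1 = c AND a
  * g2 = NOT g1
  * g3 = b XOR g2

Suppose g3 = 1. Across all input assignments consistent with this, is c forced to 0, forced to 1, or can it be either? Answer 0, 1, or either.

either

Both values of c occur among assignments with g3 = 1:
  c=0: a=0, b=0, c=0
  c=1: a=0, b=0, c=1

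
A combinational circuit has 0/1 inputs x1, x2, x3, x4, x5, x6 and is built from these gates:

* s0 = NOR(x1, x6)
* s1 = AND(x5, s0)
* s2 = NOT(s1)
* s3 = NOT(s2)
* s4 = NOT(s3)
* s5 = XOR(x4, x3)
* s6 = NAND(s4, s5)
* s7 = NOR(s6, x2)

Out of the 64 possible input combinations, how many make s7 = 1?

14

s7 = NOR(s6, x2) must be 1, so both s6 = 0 and x2 = 0.
Enumerating the 64 input combinations, 14 give s7 = 1 and 50 give s7 = 0.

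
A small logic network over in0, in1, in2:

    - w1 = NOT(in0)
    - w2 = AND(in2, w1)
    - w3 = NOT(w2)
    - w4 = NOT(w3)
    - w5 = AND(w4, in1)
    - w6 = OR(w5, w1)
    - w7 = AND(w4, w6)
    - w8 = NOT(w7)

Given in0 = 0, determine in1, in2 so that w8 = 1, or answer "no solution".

Check with in0 = 0 and in1=1, in2=0:
w1 = NOT(in0) = NOT 0 = 1
w2 = AND(in2, w1) = AND(0, 1) = 0
w3 = NOT(w2) = NOT 0 = 1
w4 = NOT(w3) = NOT 1 = 0
w5 = AND(w4, in1) = AND(0, 1) = 0
w6 = OR(w5, w1) = OR(0, 1) = 1
w7 = AND(w4, w6) = AND(0, 1) = 0
w8 = NOT(w7) = NOT 0 = 1
So w8 = 1.

in1=1, in2=0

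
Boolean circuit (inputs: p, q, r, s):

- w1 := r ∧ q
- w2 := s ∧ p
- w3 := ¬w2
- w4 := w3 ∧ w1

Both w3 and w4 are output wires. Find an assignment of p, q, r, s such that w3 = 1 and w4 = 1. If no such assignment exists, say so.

Check with p=1 q=1 r=1 s=0:
w1 = r ∧ q = 1 ∧ 1 = 1
w2 = s ∧ p = 0 ∧ 1 = 0
w3 = ¬w2 = ¬0 = 1
w4 = w3 ∧ w1 = 1 ∧ 1 = 1
So w3 = 1 and w4 = 1.

p=1 q=1 r=1 s=0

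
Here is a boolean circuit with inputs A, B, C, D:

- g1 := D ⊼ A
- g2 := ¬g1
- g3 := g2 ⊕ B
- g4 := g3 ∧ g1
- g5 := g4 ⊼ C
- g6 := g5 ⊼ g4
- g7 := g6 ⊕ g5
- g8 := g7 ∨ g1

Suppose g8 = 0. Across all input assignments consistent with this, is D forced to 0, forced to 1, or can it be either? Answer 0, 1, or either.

1

g8 = g7 ∨ g1 must be 0, so both g7 = 0 and g1 = 0.
g7 = g6 ⊕ g5 must be 0, so g6 and g5 are equal.
g1 = D ⊼ A must be 0, so both D = 1 and A = 1.
Every assignment with g8 = 0 has D = 1; there are 4 such assignment(s).
  A=1, B=0, C=0, D=1
  A=1, B=0, C=1, D=1
  A=1, B=1, C=0, D=1
  A=1, B=1, C=1, D=1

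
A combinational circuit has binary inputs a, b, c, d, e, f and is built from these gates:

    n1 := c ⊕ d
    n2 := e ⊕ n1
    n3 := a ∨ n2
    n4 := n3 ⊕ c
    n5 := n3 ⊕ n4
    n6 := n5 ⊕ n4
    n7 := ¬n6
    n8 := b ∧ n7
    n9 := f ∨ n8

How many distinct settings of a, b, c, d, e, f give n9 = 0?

28

n9 = f ∨ n8 must be 0, so both f = 0 and n8 = 0.
Enumerating the 64 input combinations, 28 give n9 = 0 and 36 give n9 = 1.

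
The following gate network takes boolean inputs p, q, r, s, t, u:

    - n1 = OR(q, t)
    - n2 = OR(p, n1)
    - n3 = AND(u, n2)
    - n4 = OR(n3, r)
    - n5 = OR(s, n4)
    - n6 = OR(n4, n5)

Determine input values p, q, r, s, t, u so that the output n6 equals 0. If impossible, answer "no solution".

p=0, q=1, r=0, s=0, t=1, u=0

Check with p=0, q=1, r=0, s=0, t=1, u=0:
n1 = OR(q, t) = OR(1, 1) = 1
n2 = OR(p, n1) = OR(0, 1) = 1
n3 = AND(u, n2) = AND(0, 1) = 0
n4 = OR(n3, r) = OR(0, 0) = 0
n5 = OR(s, n4) = OR(0, 0) = 0
n6 = OR(n4, n5) = OR(0, 0) = 0
So n6 = 0 as required.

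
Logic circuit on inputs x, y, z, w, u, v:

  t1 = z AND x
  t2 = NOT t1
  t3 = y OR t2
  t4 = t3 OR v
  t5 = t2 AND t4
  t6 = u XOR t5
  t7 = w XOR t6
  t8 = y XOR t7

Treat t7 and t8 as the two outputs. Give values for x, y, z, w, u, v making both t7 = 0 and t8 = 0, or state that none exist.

Check with x=0, y=0, z=0, w=0, u=1, v=0:
t1 = z AND x = 0 AND 0 = 0
t2 = NOT t1 = NOT 0 = 1
t3 = y OR t2 = 0 OR 1 = 1
t4 = t3 OR v = 1 OR 0 = 1
t5 = t2 AND t4 = 1 AND 1 = 1
t6 = u XOR t5 = 1 XOR 1 = 0
t7 = w XOR t6 = 0 XOR 0 = 0
t8 = y XOR t7 = 0 XOR 0 = 0
So t7 = 0 and t8 = 0.

x=0, y=0, z=0, w=0, u=1, v=0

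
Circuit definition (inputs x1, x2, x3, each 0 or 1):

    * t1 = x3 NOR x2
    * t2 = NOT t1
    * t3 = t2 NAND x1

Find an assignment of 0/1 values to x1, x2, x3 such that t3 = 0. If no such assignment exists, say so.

x1=1, x2=0, x3=1

t3 = t2 NAND x1 must be 0, so both t2 = 1 and x1 = 1.
t2 = NOT t1 must be 1, so t1 = 0.
t1 = x3 NOR x2 must be 0, so at least one of x3, x2 is 1.
Check with x1=1, x2=0, x3=1:
t1 = x3 NOR x2 = 1 NOR 0 = 0
t2 = NOT t1 = NOT 0 = 1
t3 = t2 NAND x1 = 1 NAND 1 = 0
So t3 = 0 as required.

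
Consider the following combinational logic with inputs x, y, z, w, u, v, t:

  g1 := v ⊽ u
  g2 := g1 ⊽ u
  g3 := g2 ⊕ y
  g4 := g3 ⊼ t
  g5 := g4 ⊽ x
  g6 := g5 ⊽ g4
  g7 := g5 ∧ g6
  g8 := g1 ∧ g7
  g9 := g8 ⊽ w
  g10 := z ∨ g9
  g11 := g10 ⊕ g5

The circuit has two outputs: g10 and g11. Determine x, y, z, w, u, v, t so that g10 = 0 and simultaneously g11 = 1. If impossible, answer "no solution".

x=0, y=0, z=0, w=1, u=0, v=1, t=1

Check with x=0, y=0, z=0, w=1, u=0, v=1, t=1:
g1 = v ⊽ u = 1 ⊽ 0 = 0
g2 = g1 ⊽ u = 0 ⊽ 0 = 1
g3 = g2 ⊕ y = 1 ⊕ 0 = 1
g4 = g3 ⊼ t = 1 ⊼ 1 = 0
g5 = g4 ⊽ x = 0 ⊽ 0 = 1
g6 = g5 ⊽ g4 = 1 ⊽ 0 = 0
g7 = g5 ∧ g6 = 1 ∧ 0 = 0
g8 = g1 ∧ g7 = 0 ∧ 0 = 0
g9 = g8 ⊽ w = 0 ⊽ 1 = 0
g10 = z ∨ g9 = 0 ∨ 0 = 0
g11 = g10 ⊕ g5 = 0 ⊕ 1 = 1
So g10 = 0 and g11 = 1.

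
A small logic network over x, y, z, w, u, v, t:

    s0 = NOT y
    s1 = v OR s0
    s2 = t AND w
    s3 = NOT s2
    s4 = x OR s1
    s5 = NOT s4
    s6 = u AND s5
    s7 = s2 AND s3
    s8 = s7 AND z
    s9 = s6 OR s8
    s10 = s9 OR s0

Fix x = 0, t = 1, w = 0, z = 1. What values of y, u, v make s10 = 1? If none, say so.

y=0, u=1, v=0

Check with x = 0, t = 1, w = 0, z = 1 and y=0, u=1, v=0:
s0 = NOT y = NOT 0 = 1
s1 = v OR s0 = 0 OR 1 = 1
s2 = t AND w = 1 AND 0 = 0
s3 = NOT s2 = NOT 0 = 1
s4 = x OR s1 = 0 OR 1 = 1
s5 = NOT s4 = NOT 1 = 0
s6 = u AND s5 = 1 AND 0 = 0
s7 = s2 AND s3 = 0 AND 1 = 0
s8 = s7 AND z = 0 AND 1 = 0
s9 = s6 OR s8 = 0 OR 0 = 0
s10 = s9 OR s0 = 0 OR 1 = 1
So s10 = 1.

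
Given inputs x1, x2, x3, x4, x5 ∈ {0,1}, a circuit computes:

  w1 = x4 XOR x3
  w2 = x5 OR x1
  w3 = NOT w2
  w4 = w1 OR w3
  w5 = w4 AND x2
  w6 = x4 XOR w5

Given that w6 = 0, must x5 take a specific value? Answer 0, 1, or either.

either

Both values of x5 occur among assignments with w6 = 0:
  x5=0: x1=0, x2=0, x3=0, x4=0, x5=0
  x5=1: x1=0, x2=0, x3=0, x4=0, x5=1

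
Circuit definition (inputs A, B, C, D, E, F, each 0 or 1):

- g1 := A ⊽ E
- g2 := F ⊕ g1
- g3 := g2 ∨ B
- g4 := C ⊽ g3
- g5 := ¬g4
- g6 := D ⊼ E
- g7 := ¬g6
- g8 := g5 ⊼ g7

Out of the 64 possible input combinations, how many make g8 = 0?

14

g8 = g5 ⊼ g7 must be 0, so both g5 = 1 and g7 = 1.
g5 = ¬g4 must be 1, so g4 = 0.
Enumerating the 64 input combinations, 14 give g8 = 0 and 50 give g8 = 1.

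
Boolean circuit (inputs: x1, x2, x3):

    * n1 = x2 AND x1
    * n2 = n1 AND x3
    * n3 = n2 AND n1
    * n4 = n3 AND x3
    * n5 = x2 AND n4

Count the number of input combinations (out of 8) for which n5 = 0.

n5 = x2 AND n4 must be 0, so at least one of x2, n4 is 0.
Enumerating the 8 input combinations, 7 give n5 = 0 and 1 give n5 = 1.

7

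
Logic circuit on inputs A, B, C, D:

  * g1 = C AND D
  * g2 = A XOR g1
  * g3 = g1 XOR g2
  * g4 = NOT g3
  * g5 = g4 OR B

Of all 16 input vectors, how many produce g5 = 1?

12

g5 = g4 OR B must be 1, so at least one of g4, B is 1.
Enumerating the 16 input combinations, 12 give g5 = 1 and 4 give g5 = 0.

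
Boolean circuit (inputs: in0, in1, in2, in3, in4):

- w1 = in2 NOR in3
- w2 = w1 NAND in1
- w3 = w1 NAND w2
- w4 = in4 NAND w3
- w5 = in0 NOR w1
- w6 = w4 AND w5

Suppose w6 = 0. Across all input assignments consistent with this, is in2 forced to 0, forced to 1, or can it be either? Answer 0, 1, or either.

either

Both values of in2 occur among assignments with w6 = 0:
  in2=0: in0=0, in1=0, in2=0, in3=0, in4=0
  in2=1: in0=0, in1=0, in2=1, in3=0, in4=1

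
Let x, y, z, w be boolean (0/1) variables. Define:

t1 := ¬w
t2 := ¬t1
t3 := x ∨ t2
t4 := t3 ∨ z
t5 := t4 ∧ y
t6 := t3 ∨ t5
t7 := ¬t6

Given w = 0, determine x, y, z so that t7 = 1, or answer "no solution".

x=0, y=0, z=1

Check with w = 0 and x=0, y=0, z=1:
t1 = ¬w = ¬0 = 1
t2 = ¬t1 = ¬1 = 0
t3 = x ∨ t2 = 0 ∨ 0 = 0
t4 = t3 ∨ z = 0 ∨ 1 = 1
t5 = t4 ∧ y = 1 ∧ 0 = 0
t6 = t3 ∨ t5 = 0 ∨ 0 = 0
t7 = ¬t6 = ¬0 = 1
So t7 = 1.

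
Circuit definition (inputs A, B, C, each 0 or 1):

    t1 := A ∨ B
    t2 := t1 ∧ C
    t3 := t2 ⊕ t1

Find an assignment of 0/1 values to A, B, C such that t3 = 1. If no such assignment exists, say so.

Check with A=0 B=1 C=0:
t1 = A ∨ B = 0 ∨ 1 = 1
t2 = t1 ∧ C = 1 ∧ 0 = 0
t3 = t2 ⊕ t1 = 0 ⊕ 1 = 1
So t3 = 1 as required.

A=0 B=1 C=0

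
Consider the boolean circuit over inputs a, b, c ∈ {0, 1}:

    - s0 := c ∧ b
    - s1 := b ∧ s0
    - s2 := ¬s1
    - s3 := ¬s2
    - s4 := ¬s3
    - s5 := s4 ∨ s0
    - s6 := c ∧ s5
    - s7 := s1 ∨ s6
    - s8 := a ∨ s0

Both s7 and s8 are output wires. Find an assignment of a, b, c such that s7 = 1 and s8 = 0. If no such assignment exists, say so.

Check with a=0 b=0 c=1:
s0 = c ∧ b = 1 ∧ 0 = 0
s1 = b ∧ s0 = 0 ∧ 0 = 0
s2 = ¬s1 = ¬0 = 1
s3 = ¬s2 = ¬1 = 0
s4 = ¬s3 = ¬0 = 1
s5 = s4 ∨ s0 = 1 ∨ 0 = 1
s6 = c ∧ s5 = 1 ∧ 1 = 1
s7 = s1 ∨ s6 = 0 ∨ 1 = 1
s8 = a ∨ s0 = 0 ∨ 0 = 0
So s7 = 1 and s8 = 0.

a=0 b=0 c=1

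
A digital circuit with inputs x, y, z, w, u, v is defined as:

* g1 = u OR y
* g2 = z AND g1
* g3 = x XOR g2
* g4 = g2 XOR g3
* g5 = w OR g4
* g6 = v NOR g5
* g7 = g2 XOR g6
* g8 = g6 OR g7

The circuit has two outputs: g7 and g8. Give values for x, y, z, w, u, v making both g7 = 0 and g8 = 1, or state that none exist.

Check with x=0 y=0 z=1 w=0 u=1 v=0:
g1 = u OR y = 1 OR 0 = 1
g2 = z AND g1 = 1 AND 1 = 1
g3 = x XOR g2 = 0 XOR 1 = 1
g4 = g2 XOR g3 = 1 XOR 1 = 0
g5 = w OR g4 = 0 OR 0 = 0
g6 = v NOR g5 = 0 NOR 0 = 1
g7 = g2 XOR g6 = 1 XOR 1 = 0
g8 = g6 OR g7 = 1 OR 0 = 1
So g7 = 0 and g8 = 1.

x=0 y=0 z=1 w=0 u=1 v=0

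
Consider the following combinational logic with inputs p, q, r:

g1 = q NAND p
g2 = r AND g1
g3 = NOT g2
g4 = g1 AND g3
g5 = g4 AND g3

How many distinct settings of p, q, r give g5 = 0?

5

g5 = g4 AND g3 must be 0, so at least one of g4, g3 is 0.
Satisfying assignments:
  p=0, q=0, r=1
  p=0, q=1, r=1
  p=1, q=0, r=1
  p=1, q=1, r=0
  p=1, q=1, r=1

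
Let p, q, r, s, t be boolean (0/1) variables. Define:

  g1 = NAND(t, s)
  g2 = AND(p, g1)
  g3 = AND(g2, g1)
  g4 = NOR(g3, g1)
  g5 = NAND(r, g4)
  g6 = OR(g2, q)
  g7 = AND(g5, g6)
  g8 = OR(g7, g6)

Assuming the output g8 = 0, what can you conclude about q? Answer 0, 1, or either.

0

g8 = OR(g7, g6) must be 0, so both g7 = 0 and g6 = 0.
g7 = AND(g5, g6) must be 0, so at least one of g5, g6 is 0.
Every assignment with g8 = 0 has q = 0; there are 10 such assignment(s).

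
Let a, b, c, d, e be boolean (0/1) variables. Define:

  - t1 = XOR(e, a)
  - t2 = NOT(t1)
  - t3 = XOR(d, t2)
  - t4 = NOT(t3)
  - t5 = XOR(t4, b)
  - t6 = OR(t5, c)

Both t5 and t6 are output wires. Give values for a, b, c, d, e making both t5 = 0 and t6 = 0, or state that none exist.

a=0, b=1, c=0, d=1, e=0

Check with a=0, b=1, c=0, d=1, e=0:
t1 = XOR(e, a) = XOR(0, 0) = 0
t2 = NOT(t1) = NOT 0 = 1
t3 = XOR(d, t2) = XOR(1, 1) = 0
t4 = NOT(t3) = NOT 0 = 1
t5 = XOR(t4, b) = XOR(1, 1) = 0
t6 = OR(t5, c) = OR(0, 0) = 0
So t5 = 0 and t6 = 0.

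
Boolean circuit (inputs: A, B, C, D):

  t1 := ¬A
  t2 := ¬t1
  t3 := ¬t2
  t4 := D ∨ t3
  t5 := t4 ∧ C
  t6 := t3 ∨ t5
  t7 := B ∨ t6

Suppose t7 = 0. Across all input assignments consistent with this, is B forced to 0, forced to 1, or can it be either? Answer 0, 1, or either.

0

t7 = B ∨ t6 must be 0, so both B = 0 and t6 = 0.
t6 = t3 ∨ t5 must be 0, so both t3 = 0 and t5 = 0.
t3 = ¬t2 must be 0, so t2 = 1.
Every assignment with t7 = 0 has B = 0; there are 3 such assignment(s).
  A=1, B=0, C=0, D=0
  A=1, B=0, C=0, D=1
  A=1, B=0, C=1, D=0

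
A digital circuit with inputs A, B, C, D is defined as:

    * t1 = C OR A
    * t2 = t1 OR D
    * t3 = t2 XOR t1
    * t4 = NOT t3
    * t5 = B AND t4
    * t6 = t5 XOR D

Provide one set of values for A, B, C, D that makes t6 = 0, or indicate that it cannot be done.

t6 = t5 XOR D must be 0, so t5 and D are equal.
Check with A=1, B=0, C=1, D=0:
t1 = C OR A = 1 OR 1 = 1
t2 = t1 OR D = 1 OR 0 = 1
t3 = t2 XOR t1 = 1 XOR 1 = 0
t4 = NOT t3 = NOT 0 = 1
t5 = B AND t4 = 0 AND 1 = 0
t6 = t5 XOR D = 0 XOR 0 = 0
So t6 = 0 as required.

A=1, B=0, C=1, D=0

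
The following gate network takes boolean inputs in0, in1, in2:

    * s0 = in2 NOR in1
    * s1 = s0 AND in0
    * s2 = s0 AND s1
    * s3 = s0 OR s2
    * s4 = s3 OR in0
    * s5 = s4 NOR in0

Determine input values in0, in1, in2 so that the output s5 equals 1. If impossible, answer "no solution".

in0=0, in1=0, in2=1

s5 = s4 NOR in0 must be 1, so both s4 = 0 and in0 = 0.
Check with in0=0, in1=0, in2=1:
s0 = in2 NOR in1 = 1 NOR 0 = 0
s1 = s0 AND in0 = 0 AND 0 = 0
s2 = s0 AND s1 = 0 AND 0 = 0
s3 = s0 OR s2 = 0 OR 0 = 0
s4 = s3 OR in0 = 0 OR 0 = 0
s5 = s4 NOR in0 = 0 NOR 0 = 1
So s5 = 1 as required.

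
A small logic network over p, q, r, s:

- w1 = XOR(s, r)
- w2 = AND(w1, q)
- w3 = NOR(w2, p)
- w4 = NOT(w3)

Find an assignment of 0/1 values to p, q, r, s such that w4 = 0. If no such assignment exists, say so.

p=0, q=0, r=1, s=0

w4 = NOT(w3) must be 0, so w3 = 1.
w3 = NOR(w2, p) must be 1, so both w2 = 0 and p = 0.
w2 = AND(w1, q) must be 0, so at least one of w1, q is 0.
Check with p=0, q=0, r=1, s=0:
w1 = XOR(s, r) = XOR(0, 1) = 1
w2 = AND(w1, q) = AND(1, 0) = 0
w3 = NOR(w2, p) = NOR(0, 0) = 1
w4 = NOT(w3) = NOT 1 = 0
So w4 = 0 as required.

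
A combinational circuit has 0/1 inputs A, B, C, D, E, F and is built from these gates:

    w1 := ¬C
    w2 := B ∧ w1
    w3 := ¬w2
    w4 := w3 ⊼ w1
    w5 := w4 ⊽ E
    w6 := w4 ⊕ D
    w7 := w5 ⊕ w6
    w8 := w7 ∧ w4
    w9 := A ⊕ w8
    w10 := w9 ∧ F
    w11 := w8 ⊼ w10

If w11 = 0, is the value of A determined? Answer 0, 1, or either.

0

w11 = w8 ⊼ w10 must be 0, so both w8 = 1 and w10 = 1.
w8 = w7 ∧ w4 must be 1, so both w7 = 1 and w4 = 1.
Every assignment with w11 = 0 has A = 0; there are 6 such assignment(s).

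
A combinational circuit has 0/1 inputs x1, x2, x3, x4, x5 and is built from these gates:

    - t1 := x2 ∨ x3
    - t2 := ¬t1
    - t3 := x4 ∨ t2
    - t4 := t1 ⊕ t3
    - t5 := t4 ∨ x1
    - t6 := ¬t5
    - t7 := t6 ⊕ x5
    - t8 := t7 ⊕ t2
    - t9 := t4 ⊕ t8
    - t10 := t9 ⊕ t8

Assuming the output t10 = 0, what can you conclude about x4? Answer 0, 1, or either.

1

t10 = t9 ⊕ t8 must be 0, so t9 and t8 are equal.
Every assignment with t10 = 0 has x4 = 1; there are 12 such assignment(s).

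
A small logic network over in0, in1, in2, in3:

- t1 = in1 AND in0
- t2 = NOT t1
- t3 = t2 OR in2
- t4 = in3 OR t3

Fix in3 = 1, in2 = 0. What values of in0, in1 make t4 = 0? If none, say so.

no solution exists

With in3 = 1, in2 = 0 fixed, none of the 4 settings of in0, in1 give t4 = 0.
For example, with in0=0, in1=1:
t1 = in1 AND in0 = 1 AND 0 = 0
t2 = NOT t1 = NOT 0 = 1
t3 = t2 OR in2 = 1 OR 0 = 1
t4 = in3 OR t3 = 1 OR 1 = 1
giving t4 = 1 ≠ 0.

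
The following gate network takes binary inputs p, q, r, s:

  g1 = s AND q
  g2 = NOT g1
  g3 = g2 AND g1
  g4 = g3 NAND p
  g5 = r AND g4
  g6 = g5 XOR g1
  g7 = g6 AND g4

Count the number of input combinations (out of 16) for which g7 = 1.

g7 = g6 AND g4 must be 1, so both g6 = 1 and g4 = 1.
Enumerating the 16 input combinations, 8 give g7 = 1 and 8 give g7 = 0.

8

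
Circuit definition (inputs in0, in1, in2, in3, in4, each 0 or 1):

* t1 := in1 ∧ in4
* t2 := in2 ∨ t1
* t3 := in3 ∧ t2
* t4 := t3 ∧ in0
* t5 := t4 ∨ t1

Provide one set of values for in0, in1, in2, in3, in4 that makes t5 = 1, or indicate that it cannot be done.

in0=1, in1=0, in2=1, in3=1, in4=0

t5 = t4 ∨ t1 must be 1, so at least one of t4, t1 is 1.
Check with in0=1, in1=0, in2=1, in3=1, in4=0:
t1 = in1 ∧ in4 = 0 ∧ 0 = 0
t2 = in2 ∨ t1 = 1 ∨ 0 = 1
t3 = in3 ∧ t2 = 1 ∧ 1 = 1
t4 = t3 ∧ in0 = 1 ∧ 1 = 1
t5 = t4 ∨ t1 = 1 ∨ 0 = 1
So t5 = 1 as required.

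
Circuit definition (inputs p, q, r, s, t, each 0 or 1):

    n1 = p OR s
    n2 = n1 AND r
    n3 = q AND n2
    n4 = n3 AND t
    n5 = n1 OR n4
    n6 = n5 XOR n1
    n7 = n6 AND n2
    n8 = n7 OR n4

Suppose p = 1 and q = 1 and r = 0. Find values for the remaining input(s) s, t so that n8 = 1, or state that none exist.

With p = 1 and q = 1 and r = 0 fixed, none of the 4 settings of s, t give n8 = 1.
For example, with s=1, t=1:
n1 = p OR s = 1 OR 1 = 1
n2 = n1 AND r = 1 AND 0 = 0
n3 = q AND n2 = 1 AND 0 = 0
n4 = n3 AND t = 0 AND 1 = 0
n5 = n1 OR n4 = 1 OR 0 = 1
n6 = n5 XOR n1 = 1 XOR 1 = 0
n7 = n6 AND n2 = 0 AND 0 = 0
n8 = n7 OR n4 = 0 OR 0 = 0
giving n8 = 0 ≠ 1.

no solution exists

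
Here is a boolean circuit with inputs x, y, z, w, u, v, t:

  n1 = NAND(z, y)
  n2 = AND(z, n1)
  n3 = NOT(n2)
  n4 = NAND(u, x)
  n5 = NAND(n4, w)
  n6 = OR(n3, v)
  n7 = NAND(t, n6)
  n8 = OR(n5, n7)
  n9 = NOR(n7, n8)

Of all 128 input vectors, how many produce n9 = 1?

n9 = NOR(n7, n8) must be 1, so both n7 = 0 and n8 = 0.
n7 = NAND(t, n6) must be 0, so both t = 1 and n6 = 1.
Enumerating the 128 input combinations, 21 give n9 = 1 and 107 give n9 = 0.

21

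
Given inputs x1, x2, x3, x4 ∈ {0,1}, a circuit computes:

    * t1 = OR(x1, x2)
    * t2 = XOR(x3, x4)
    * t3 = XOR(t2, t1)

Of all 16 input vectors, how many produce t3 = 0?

8

t3 = XOR(t2, t1) must be 0, so t2 and t1 are equal.
Enumerating the 16 input combinations, 8 give t3 = 0 and 8 give t3 = 1.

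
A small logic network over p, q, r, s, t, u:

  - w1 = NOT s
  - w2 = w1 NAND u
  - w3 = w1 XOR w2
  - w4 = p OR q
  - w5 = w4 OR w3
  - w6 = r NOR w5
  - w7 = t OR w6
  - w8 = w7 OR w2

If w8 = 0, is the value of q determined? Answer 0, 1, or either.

either

Both values of q occur among assignments with w8 = 0:
  q=0: p=0, q=0, r=0, s=0, t=0, u=1
  q=1: p=0, q=1, r=0, s=0, t=0, u=1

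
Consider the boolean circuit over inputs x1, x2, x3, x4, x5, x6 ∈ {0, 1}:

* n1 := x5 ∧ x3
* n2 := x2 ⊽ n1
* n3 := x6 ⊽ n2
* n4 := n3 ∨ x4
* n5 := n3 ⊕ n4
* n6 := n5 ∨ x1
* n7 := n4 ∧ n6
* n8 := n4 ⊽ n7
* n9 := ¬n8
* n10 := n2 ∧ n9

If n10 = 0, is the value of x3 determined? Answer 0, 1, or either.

either

Both values of x3 occur among assignments with n10 = 0:
  x3=0: x1=0, x2=0, x3=0, x4=0, x5=0, x6=0
  x3=1: x1=0, x2=0, x3=1, x4=0, x5=0, x6=0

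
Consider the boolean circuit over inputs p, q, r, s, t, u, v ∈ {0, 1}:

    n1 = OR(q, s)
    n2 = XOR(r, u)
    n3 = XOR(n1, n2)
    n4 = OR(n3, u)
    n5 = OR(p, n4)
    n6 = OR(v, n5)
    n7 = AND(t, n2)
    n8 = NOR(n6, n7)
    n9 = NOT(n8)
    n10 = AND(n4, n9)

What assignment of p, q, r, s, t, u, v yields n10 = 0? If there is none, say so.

p=0, q=0, r=1, s=1, t=0, u=0, v=0

n10 = AND(n4, n9) must be 0, so at least one of n4, n9 is 0.
Check with p=0, q=0, r=1, s=1, t=0, u=0, v=0:
n1 = OR(q, s) = OR(0, 1) = 1
n2 = XOR(r, u) = XOR(1, 0) = 1
n3 = XOR(n1, n2) = XOR(1, 1) = 0
n4 = OR(n3, u) = OR(0, 0) = 0
n5 = OR(p, n4) = OR(0, 0) = 0
n6 = OR(v, n5) = OR(0, 0) = 0
n7 = AND(t, n2) = AND(0, 1) = 0
n8 = NOR(n6, n7) = NOR(0, 0) = 1
n9 = NOT(n8) = NOT 1 = 0
n10 = AND(n4, n9) = AND(0, 0) = 0
So n10 = 0 as required.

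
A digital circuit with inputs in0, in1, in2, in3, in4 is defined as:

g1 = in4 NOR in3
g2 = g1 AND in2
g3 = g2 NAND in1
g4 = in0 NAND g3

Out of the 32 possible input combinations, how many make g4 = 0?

15

g4 = in0 NAND g3 must be 0, so both in0 = 1 and g3 = 1.
g3 = g2 NAND in1 must be 1, so at least one of g2, in1 is 0.
Enumerating the 32 input combinations, 15 give g4 = 0 and 17 give g4 = 1.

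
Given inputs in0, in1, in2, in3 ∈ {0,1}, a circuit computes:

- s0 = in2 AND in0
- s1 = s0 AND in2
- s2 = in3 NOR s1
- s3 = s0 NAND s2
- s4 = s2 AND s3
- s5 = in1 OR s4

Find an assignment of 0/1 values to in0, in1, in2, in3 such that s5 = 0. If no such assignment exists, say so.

s5 = in1 OR s4 must be 0, so both in1 = 0 and s4 = 0.
s4 = s2 AND s3 must be 0, so at least one of s2, s3 is 0.
Check with in0=1 in1=0 in2=1 in3=0:
s0 = in2 AND in0 = 1 AND 1 = 1
s1 = s0 AND in2 = 1 AND 1 = 1
s2 = in3 NOR s1 = 0 NOR 1 = 0
s3 = s0 NAND s2 = 1 NAND 0 = 1
s4 = s2 AND s3 = 0 AND 1 = 0
s5 = in1 OR s4 = 0 OR 0 = 0
So s5 = 0 as required.

in0=1 in1=0 in2=1 in3=0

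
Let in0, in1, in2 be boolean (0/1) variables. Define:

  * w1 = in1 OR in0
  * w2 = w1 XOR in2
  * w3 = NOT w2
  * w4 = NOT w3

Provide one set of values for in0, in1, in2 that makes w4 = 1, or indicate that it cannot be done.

in0=0, in1=0, in2=1

w4 = NOT w3 must be 1, so w3 = 0.
w3 = NOT w2 must be 0, so w2 = 1.
Check with in0=0, in1=0, in2=1:
w1 = in1 OR in0 = 0 OR 0 = 0
w2 = w1 XOR in2 = 0 XOR 1 = 1
w3 = NOT w2 = NOT 1 = 0
w4 = NOT w3 = NOT 0 = 1
So w4 = 1 as required.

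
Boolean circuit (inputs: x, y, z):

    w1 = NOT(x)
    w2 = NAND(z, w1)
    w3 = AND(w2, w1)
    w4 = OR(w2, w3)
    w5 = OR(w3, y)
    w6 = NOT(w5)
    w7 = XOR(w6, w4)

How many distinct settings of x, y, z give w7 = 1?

5

w7 = XOR(w6, w4) must be 1, so w6 and w4 differ.
Enumerating the 8 input combinations, 5 give w7 = 1 and 3 give w7 = 0.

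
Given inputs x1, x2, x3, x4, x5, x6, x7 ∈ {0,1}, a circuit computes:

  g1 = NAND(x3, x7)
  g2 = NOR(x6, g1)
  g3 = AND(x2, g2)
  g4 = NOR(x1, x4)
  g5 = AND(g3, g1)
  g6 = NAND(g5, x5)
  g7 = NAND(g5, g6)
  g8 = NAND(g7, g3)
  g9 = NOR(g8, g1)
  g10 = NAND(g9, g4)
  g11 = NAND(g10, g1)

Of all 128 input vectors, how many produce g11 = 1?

32

g11 = NAND(g10, g1) must be 1, so at least one of g10, g1 is 0.
Enumerating the 128 input combinations, 32 give g11 = 1 and 96 give g11 = 0.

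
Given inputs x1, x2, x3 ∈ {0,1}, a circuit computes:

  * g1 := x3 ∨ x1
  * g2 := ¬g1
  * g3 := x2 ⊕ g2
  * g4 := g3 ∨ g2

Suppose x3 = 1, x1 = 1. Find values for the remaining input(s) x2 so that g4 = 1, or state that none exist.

x2=1

Check with x3 = 1, x1 = 1 and x2=1:
g1 = x3 ∨ x1 = 1 ∨ 1 = 1
g2 = ¬g1 = ¬1 = 0
g3 = x2 ⊕ g2 = 1 ⊕ 0 = 1
g4 = g3 ∨ g2 = 1 ∨ 0 = 1
So g4 = 1.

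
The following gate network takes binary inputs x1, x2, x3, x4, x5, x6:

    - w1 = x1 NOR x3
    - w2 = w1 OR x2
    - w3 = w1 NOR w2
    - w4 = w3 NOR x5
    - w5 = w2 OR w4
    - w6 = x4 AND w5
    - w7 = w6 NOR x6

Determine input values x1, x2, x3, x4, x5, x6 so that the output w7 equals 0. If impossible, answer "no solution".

x1=1 x2=1 x3=0 x4=0 x5=0 x6=1

w7 = w6 NOR x6 must be 0, so at least one of w6, x6 is 1.
Check with x1=1 x2=1 x3=0 x4=0 x5=0 x6=1:
w1 = x1 NOR x3 = 1 NOR 0 = 0
w2 = w1 OR x2 = 0 OR 1 = 1
w3 = w1 NOR w2 = 0 NOR 1 = 0
w4 = w3 NOR x5 = 0 NOR 0 = 1
w5 = w2 OR w4 = 1 OR 1 = 1
w6 = x4 AND w5 = 0 AND 1 = 0
w7 = w6 NOR x6 = 0 NOR 1 = 0
So w7 = 0 as required.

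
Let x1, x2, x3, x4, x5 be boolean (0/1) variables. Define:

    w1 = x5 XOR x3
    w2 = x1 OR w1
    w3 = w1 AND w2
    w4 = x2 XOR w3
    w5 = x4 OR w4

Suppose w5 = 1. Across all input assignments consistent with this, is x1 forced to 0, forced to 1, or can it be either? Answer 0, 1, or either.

Both values of x1 occur among assignments with w5 = 1:
  x1=0: x1=0, x2=0, x3=0, x4=0, x5=1
  x1=1: x1=1, x2=0, x3=0, x4=0, x5=1

either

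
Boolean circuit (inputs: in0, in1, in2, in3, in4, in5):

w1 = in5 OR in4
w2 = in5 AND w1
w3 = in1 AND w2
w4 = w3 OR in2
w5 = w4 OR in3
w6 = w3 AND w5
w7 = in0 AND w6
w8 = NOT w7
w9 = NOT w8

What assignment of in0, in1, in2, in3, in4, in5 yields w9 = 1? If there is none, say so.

in0=1, in1=1, in2=0, in3=1, in4=0, in5=1

w9 = NOT w8 must be 1, so w8 = 0.
Check with in0=1, in1=1, in2=0, in3=1, in4=0, in5=1:
w1 = in5 OR in4 = 1 OR 0 = 1
w2 = in5 AND w1 = 1 AND 1 = 1
w3 = in1 AND w2 = 1 AND 1 = 1
w4 = w3 OR in2 = 1 OR 0 = 1
w5 = w4 OR in3 = 1 OR 1 = 1
w6 = w3 AND w5 = 1 AND 1 = 1
w7 = in0 AND w6 = 1 AND 1 = 1
w8 = NOT w7 = NOT 1 = 0
w9 = NOT w8 = NOT 0 = 1
So w9 = 1 as required.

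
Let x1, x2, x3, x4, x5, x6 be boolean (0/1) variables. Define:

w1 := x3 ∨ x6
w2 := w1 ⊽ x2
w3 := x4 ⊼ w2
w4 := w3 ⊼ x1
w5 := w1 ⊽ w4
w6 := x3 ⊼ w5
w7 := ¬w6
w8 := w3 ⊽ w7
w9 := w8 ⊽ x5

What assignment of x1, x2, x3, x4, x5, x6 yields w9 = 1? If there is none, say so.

w9 = w8 ⊽ x5 must be 1, so both w8 = 0 and x5 = 0.
Check with x1=0, x2=0, x3=1, x4=1, x5=0, x6=0:
w1 = x3 ∨ x6 = 1 ∨ 0 = 1
w2 = w1 ⊽ x2 = 1 ⊽ 0 = 0
w3 = x4 ⊼ w2 = 1 ⊼ 0 = 1
w4 = w3 ⊼ x1 = 1 ⊼ 0 = 1
w5 = w1 ⊽ w4 = 1 ⊽ 1 = 0
w6 = x3 ⊼ w5 = 1 ⊼ 0 = 1
w7 = ¬w6 = ¬1 = 0
w8 = w3 ⊽ w7 = 1 ⊽ 0 = 0
w9 = w8 ⊽ x5 = 0 ⊽ 0 = 1
So w9 = 1 as required.

x1=0, x2=0, x3=1, x4=1, x5=0, x6=0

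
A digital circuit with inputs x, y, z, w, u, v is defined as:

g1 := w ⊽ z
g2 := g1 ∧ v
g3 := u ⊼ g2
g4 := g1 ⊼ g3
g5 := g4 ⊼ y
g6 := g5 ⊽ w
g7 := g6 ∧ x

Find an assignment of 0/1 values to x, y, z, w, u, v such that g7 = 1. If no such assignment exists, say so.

x=1, y=1, z=1, w=0, u=0, v=1

Check with x=1, y=1, z=1, w=0, u=0, v=1:
g1 = w ⊽ z = 0 ⊽ 1 = 0
g2 = g1 ∧ v = 0 ∧ 1 = 0
g3 = u ⊼ g2 = 0 ⊼ 0 = 1
g4 = g1 ⊼ g3 = 0 ⊼ 1 = 1
g5 = g4 ⊼ y = 1 ⊼ 1 = 0
g6 = g5 ⊽ w = 0 ⊽ 0 = 1
g7 = g6 ∧ x = 1 ∧ 1 = 1
So g7 = 1 as required.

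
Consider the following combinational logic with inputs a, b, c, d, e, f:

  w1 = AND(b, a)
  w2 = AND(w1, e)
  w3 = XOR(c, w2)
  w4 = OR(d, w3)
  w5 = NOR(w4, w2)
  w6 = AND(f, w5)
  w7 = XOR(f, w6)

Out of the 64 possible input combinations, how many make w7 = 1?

w7 = XOR(f, w6) must be 1, so f and w6 differ.
Enumerating the 64 input combinations, 25 give w7 = 1 and 39 give w7 = 0.

25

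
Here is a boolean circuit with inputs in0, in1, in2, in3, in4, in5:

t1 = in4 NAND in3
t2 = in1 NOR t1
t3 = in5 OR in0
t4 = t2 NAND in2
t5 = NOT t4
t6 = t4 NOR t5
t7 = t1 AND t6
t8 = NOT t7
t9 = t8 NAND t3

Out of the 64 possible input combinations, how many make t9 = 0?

48

t9 = t8 NAND t3 must be 0, so both t8 = 1 and t3 = 1.
t8 = NOT t7 must be 1, so t7 = 0.
t3 = in5 OR in0 must be 1, so at least one of in5, in0 is 1.
Enumerating the 64 input combinations, 48 give t9 = 0 and 16 give t9 = 1.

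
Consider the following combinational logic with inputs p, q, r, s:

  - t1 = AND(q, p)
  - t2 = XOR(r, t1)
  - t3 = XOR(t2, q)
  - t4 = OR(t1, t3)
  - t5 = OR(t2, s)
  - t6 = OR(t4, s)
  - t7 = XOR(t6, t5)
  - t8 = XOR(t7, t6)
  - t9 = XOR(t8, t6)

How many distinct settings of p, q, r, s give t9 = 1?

t9 = XOR(t8, t6) must be 1, so t8 and t6 differ.
Satisfying assignments:
  p=0, q=1, r=0, s=0
  p=0, q=1, r=1, s=0
  p=1, q=1, r=1, s=0

3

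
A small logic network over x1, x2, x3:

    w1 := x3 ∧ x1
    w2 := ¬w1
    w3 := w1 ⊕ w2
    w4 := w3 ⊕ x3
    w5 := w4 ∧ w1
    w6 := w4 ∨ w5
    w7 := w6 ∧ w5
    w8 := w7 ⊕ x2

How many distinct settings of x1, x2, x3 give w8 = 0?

4

w8 = w7 ⊕ x2 must be 0, so w7 and x2 are equal.
Enumerating the 8 input combinations, 4 give w8 = 0 and 4 give w8 = 1.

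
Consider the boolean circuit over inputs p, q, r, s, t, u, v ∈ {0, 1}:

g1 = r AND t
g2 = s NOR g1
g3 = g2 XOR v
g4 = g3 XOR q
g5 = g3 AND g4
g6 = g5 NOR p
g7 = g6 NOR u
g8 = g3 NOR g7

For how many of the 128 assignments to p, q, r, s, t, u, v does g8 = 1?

48

g8 = g3 NOR g7 must be 1, so both g3 = 0 and g7 = 0.
g3 = g2 XOR v must be 0, so g2 and v are equal.
g7 = g6 NOR u must be 0, so at least one of g6, u is 1.
Enumerating the 128 input combinations, 48 give g8 = 1 and 80 give g8 = 0.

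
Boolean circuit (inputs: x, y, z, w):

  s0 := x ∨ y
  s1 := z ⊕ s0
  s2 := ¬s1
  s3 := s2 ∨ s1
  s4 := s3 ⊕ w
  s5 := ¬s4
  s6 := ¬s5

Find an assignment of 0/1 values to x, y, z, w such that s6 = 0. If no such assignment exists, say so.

s6 = ¬s5 must be 0, so s5 = 1.
Check with x=1, y=1, z=0, w=1:
s0 = x ∨ y = 1 ∨ 1 = 1
s1 = z ⊕ s0 = 0 ⊕ 1 = 1
s2 = ¬s1 = ¬1 = 0
s3 = s2 ∨ s1 = 0 ∨ 1 = 1
s4 = s3 ⊕ w = 1 ⊕ 1 = 0
s5 = ¬s4 = ¬0 = 1
s6 = ¬s5 = ¬1 = 0
So s6 = 0 as required.

x=1, y=1, z=0, w=1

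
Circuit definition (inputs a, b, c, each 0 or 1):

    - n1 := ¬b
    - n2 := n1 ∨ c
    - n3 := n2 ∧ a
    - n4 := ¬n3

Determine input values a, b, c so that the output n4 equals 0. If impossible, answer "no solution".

a=1, b=0, c=1

Check with a=1, b=0, c=1:
n1 = ¬b = ¬0 = 1
n2 = n1 ∨ c = 1 ∨ 1 = 1
n3 = n2 ∧ a = 1 ∧ 1 = 1
n4 = ¬n3 = ¬1 = 0
So n4 = 0 as required.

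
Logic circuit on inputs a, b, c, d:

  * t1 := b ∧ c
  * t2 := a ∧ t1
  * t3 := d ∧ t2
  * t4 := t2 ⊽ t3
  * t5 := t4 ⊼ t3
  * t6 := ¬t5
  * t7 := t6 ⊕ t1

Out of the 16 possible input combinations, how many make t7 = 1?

4

t7 = t6 ⊕ t1 must be 1, so t6 and t1 differ.
Satisfying assignments:
  a=0, b=1, c=1, d=0
  a=0, b=1, c=1, d=1
  a=1, b=1, c=1, d=0
  a=1, b=1, c=1, d=1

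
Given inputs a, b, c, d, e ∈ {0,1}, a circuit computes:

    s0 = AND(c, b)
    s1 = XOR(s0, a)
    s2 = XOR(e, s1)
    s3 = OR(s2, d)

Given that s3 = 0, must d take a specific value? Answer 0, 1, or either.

0

s3 = OR(s2, d) must be 0, so both s2 = 0 and d = 0.
s2 = XOR(e, s1) must be 0, so e and s1 are equal.
Every assignment with s3 = 0 has d = 0; there are 8 such assignment(s).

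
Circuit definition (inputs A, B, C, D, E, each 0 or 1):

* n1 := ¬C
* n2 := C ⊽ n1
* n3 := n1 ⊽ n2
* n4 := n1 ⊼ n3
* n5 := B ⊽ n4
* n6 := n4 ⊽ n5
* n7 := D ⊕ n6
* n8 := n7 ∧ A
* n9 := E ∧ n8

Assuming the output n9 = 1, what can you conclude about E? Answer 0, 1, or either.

n9 = E ∧ n8 must be 1, so both E = 1 and n8 = 1.
Every assignment with n9 = 1 has E = 1; there are 4 such assignment(s).
  A=1, B=0, C=0, D=1, E=1
  A=1, B=0, C=1, D=1, E=1
  A=1, B=1, C=0, D=1, E=1
  A=1, B=1, C=1, D=1, E=1

1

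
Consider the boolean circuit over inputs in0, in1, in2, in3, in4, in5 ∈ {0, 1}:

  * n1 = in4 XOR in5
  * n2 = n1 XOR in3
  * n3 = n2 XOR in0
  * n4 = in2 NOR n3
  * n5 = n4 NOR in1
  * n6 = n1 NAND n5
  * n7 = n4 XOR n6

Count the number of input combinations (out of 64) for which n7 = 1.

n7 = n4 XOR n6 must be 1, so n4 and n6 differ.
Enumerating the 64 input combinations, 36 give n7 = 1 and 28 give n7 = 0.

36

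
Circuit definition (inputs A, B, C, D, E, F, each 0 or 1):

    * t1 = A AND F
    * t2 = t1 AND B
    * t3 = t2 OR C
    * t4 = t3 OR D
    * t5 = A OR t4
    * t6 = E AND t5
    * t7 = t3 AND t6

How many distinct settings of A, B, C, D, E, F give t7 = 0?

t7 = t3 AND t6 must be 0, so at least one of t3, t6 is 0.
Enumerating the 64 input combinations, 46 give t7 = 0 and 18 give t7 = 1.

46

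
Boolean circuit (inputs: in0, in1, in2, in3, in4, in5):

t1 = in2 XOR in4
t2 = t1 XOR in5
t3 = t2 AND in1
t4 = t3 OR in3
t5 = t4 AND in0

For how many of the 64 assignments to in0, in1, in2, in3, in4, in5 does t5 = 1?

20

t5 = t4 AND in0 must be 1, so both t4 = 1 and in0 = 1.
t4 = t3 OR in3 must be 1, so at least one of t3, in3 is 1.
Enumerating the 64 input combinations, 20 give t5 = 1 and 44 give t5 = 0.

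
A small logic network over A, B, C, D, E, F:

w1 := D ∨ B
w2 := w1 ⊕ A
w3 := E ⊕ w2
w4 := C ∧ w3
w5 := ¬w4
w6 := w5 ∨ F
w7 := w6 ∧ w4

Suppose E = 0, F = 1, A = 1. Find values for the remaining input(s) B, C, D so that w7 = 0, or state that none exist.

w7 = w6 ∧ w4 must be 0, so at least one of w6, w4 is 0.
Check with E = 0, F = 1, A = 1 and B=1, C=0, D=0:
w1 = D ∨ B = 0 ∨ 1 = 1
w2 = w1 ⊕ A = 1 ⊕ 1 = 0
w3 = E ⊕ w2 = 0 ⊕ 0 = 0
w4 = C ∧ w3 = 0 ∧ 0 = 0
w5 = ¬w4 = ¬0 = 1
w6 = w5 ∨ F = 1 ∨ 1 = 1
w7 = w6 ∧ w4 = 1 ∧ 0 = 0
So w7 = 0.

B=1 C=0 D=0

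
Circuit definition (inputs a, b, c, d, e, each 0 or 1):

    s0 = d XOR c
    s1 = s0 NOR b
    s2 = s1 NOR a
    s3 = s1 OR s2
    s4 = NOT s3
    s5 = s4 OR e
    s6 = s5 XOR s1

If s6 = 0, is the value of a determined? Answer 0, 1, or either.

Both values of a occur among assignments with s6 = 0:
  a=0: a=0, b=0, c=0, d=0, e=1
  a=1: a=1, b=0, c=0, d=0, e=1

either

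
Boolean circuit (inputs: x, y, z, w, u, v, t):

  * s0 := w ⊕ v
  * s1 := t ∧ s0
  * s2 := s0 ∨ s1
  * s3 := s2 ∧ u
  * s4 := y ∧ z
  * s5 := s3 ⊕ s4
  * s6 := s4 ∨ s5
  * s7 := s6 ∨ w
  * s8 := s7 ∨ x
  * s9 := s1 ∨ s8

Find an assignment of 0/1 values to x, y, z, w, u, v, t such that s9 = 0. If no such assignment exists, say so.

x=0 y=0 z=1 w=0 u=0 v=1 t=0

s9 = s1 ∨ s8 must be 0, so both s1 = 0 and s8 = 0.
s1 = t ∧ s0 must be 0, so at least one of t, s0 is 0.
Check with x=0 y=0 z=1 w=0 u=0 v=1 t=0:
s0 = w ⊕ v = 0 ⊕ 1 = 1
s1 = t ∧ s0 = 0 ∧ 1 = 0
s2 = s0 ∨ s1 = 1 ∨ 0 = 1
s3 = s2 ∧ u = 1 ∧ 0 = 0
s4 = y ∧ z = 0 ∧ 1 = 0
s5 = s3 ⊕ s4 = 0 ⊕ 0 = 0
s6 = s4 ∨ s5 = 0 ∨ 0 = 0
s7 = s6 ∨ w = 0 ∨ 0 = 0
s8 = s7 ∨ x = 0 ∨ 0 = 0
s9 = s1 ∨ s8 = 0 ∨ 0 = 0
So s9 = 0 as required.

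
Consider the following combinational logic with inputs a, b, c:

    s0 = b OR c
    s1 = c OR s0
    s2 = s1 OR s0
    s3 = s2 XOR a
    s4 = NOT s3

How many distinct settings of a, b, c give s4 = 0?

4

s4 = NOT s3 must be 0, so s3 = 1.
s3 = s2 XOR a must be 1, so s2 and a differ.
Enumerating the 8 input combinations, 4 give s4 = 0 and 4 give s4 = 1.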